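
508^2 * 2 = 516128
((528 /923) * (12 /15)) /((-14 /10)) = -2112 /6461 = -0.33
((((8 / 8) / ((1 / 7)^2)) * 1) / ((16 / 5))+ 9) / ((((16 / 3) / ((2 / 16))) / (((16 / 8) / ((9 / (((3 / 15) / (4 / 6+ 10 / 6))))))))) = 389 / 35840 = 0.01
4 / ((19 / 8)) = 32 / 19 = 1.68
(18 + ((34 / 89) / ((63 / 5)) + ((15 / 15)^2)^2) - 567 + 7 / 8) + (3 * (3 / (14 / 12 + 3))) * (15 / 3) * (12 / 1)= -93635707 / 224280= -417.49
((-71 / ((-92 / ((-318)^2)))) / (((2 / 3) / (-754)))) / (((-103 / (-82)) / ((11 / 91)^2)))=-1549426832514 / 1509053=-1026754.42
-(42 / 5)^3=-74088 / 125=-592.70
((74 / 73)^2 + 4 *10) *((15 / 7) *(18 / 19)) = 59031720 / 708757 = 83.29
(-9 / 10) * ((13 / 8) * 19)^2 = -857.94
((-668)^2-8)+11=446227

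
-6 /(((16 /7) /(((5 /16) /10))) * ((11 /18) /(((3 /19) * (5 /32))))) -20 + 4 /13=-219189239 /11128832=-19.70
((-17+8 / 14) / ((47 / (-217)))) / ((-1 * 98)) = -3565 / 4606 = -0.77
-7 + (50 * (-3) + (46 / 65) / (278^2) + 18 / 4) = -191519401 / 1255865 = -152.50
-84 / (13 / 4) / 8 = -42 / 13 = -3.23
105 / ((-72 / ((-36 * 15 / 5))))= 315 / 2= 157.50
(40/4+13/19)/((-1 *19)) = -203/361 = -0.56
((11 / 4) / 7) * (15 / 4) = 165 / 112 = 1.47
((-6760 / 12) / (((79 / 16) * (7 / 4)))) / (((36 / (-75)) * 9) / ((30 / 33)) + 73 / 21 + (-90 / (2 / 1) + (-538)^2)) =-6760000 / 30006926527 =-0.00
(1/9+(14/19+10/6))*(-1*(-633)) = 90730/57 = 1591.75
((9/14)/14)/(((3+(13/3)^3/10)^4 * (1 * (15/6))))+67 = 268413653121679483/4006173855801649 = 67.00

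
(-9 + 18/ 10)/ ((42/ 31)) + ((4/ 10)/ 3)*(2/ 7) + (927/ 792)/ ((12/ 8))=-20771/ 4620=-4.50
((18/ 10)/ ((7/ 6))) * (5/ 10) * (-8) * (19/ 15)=-1368/ 175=-7.82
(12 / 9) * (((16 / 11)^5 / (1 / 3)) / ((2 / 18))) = 37748736 / 161051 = 234.39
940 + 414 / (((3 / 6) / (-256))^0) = 1354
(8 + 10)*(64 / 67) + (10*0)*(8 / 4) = 1152 / 67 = 17.19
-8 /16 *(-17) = 17 /2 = 8.50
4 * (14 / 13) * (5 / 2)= 140 / 13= 10.77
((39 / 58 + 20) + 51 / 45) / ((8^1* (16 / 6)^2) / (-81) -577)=-0.04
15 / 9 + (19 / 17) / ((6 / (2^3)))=161 / 51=3.16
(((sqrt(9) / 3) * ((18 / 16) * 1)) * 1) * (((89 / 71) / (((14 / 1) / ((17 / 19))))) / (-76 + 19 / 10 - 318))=-22695 / 98736008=-0.00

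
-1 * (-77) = 77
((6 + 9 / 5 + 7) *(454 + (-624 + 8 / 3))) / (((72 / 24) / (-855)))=705812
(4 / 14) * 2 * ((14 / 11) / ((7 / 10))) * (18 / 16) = 90 / 77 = 1.17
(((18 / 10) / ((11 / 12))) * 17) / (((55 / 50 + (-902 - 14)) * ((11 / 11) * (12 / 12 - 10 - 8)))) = 216 / 100639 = 0.00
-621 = -621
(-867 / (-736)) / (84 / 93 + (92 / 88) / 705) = 1.30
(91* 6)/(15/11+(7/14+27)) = 12012/635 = 18.92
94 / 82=47 / 41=1.15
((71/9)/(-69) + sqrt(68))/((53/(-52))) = 3692/32913 - 104*sqrt(17)/53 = -7.98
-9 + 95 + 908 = 994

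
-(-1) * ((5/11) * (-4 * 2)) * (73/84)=-730/231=-3.16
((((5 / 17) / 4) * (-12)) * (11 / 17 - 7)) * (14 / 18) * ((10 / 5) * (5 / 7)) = 1800 / 289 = 6.23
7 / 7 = 1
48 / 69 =16 / 23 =0.70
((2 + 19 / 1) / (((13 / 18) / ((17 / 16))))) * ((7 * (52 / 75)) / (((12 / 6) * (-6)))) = -2499 / 200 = -12.50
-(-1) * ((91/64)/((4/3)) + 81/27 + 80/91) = 115211/23296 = 4.95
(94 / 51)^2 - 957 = -2480321 / 2601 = -953.60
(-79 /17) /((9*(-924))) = 79 /141372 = 0.00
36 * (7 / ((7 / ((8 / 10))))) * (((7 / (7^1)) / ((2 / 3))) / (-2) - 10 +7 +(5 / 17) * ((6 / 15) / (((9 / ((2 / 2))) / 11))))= -8828 / 85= -103.86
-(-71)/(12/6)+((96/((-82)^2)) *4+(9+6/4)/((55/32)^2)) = 39.11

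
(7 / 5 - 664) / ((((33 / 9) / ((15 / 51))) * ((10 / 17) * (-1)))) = 9939 / 110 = 90.35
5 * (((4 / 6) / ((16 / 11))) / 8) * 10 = 275 / 96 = 2.86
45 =45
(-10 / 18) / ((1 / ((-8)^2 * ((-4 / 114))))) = 640 / 513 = 1.25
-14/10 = -7/5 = -1.40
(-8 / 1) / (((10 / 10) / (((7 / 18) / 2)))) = -14 / 9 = -1.56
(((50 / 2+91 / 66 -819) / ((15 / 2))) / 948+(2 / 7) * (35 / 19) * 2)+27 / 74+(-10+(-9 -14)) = -10455521189 / 329889780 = -31.69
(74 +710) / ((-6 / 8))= -3136 / 3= -1045.33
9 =9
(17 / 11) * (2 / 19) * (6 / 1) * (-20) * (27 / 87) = -6.06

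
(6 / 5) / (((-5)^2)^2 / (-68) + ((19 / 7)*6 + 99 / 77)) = 2856 / 19945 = 0.14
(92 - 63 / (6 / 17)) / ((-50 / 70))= 1211 / 10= 121.10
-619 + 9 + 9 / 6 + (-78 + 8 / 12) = -4115 / 6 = -685.83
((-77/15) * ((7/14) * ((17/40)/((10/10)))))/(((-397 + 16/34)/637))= 2025023/1155600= 1.75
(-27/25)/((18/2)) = -3/25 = -0.12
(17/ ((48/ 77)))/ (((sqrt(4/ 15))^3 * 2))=6545 * sqrt(15)/ 256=99.02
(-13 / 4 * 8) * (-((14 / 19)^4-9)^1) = -29496298 / 130321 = -226.34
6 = 6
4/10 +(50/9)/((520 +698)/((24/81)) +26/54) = 891026/2220065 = 0.40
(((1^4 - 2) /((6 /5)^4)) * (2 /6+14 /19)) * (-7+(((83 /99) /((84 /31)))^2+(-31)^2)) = -492.40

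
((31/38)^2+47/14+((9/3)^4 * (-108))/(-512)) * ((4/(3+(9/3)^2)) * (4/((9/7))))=6827701/311904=21.89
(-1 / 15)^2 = 1 / 225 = 0.00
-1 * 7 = -7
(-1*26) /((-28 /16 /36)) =3744 /7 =534.86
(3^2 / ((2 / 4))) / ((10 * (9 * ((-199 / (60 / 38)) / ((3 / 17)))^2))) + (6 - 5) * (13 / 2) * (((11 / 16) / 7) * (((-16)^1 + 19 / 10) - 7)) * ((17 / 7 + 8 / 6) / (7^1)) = -9848197692103643 / 1360431097005120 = -7.24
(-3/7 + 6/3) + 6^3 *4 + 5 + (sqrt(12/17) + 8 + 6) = 885.41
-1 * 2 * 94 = -188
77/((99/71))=55.22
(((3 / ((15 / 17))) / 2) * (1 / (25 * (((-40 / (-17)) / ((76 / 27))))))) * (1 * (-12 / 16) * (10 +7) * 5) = -93347 / 18000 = -5.19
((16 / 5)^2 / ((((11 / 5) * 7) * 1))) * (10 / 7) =512 / 539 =0.95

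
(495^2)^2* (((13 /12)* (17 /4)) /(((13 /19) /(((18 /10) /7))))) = 103885885456.47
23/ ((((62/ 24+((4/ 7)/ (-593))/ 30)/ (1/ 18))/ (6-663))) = -209085870/ 643397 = -324.97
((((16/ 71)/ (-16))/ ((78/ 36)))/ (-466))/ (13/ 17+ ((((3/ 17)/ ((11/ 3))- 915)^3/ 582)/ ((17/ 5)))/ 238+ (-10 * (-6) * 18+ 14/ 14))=-1283194343893/ 50095684909711437490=-0.00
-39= -39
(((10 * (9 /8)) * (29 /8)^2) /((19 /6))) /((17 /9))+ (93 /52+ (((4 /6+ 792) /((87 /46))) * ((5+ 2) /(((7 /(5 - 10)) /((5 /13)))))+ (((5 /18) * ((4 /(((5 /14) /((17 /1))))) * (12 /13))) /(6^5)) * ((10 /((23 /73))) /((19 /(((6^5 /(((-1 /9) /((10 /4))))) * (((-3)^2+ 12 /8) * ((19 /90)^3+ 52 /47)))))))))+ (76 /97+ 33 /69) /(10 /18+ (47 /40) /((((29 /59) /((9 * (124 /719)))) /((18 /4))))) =-32925138145705217461587823 /1477958823312115098240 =-22277.44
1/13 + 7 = 92/13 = 7.08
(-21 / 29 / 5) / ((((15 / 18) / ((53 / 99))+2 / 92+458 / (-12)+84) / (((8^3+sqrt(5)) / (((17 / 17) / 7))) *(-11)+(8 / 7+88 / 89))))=11826738 *sqrt(5) / 50281505+538891658208 / 4475053945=120.95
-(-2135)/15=427/3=142.33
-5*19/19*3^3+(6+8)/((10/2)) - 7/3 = -2018/15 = -134.53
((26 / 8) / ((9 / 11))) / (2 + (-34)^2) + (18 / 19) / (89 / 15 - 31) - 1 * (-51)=1897317313 / 37227384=50.97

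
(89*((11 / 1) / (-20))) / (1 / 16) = -3916 / 5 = -783.20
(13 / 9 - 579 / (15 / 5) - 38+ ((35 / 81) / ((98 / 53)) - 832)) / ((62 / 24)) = -2407078 / 5859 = -410.83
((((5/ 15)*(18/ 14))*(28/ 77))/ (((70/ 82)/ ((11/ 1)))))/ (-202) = -246/ 24745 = -0.01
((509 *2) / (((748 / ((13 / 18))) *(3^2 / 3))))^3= 289723287113 / 8237512489536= 0.04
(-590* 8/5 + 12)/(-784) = 233/196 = 1.19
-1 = -1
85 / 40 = 2.12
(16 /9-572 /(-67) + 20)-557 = -317591 /603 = -526.68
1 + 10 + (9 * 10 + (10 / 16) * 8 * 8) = 141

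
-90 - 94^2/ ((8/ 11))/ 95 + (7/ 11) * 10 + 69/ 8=-1696251/ 8360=-202.90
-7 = -7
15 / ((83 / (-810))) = -146.39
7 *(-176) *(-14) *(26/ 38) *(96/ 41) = 21525504/ 779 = 27632.23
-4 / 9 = -0.44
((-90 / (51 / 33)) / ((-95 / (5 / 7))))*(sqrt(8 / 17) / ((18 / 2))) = 220*sqrt(34) / 38437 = 0.03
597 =597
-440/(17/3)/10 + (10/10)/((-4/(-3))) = -477/68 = -7.01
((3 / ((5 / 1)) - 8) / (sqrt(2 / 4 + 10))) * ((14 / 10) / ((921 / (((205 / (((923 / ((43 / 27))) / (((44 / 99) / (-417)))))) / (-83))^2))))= -1840036048 * sqrt(42) / 166504175457030316034883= -0.00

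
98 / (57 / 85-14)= -8330 / 1133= -7.35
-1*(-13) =13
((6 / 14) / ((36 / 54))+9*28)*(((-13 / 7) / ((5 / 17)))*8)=-3126708 / 245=-12762.07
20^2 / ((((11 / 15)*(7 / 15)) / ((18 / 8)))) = 202500 / 77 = 2629.87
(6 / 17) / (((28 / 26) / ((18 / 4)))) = 1.47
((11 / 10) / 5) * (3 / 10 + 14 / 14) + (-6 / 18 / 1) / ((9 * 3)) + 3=132583 / 40500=3.27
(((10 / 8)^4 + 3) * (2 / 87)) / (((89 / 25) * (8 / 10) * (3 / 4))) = 174125 / 2973312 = 0.06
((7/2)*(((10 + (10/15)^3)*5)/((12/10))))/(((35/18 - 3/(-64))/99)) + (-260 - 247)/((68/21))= 570031091/77996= 7308.47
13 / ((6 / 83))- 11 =1013 / 6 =168.83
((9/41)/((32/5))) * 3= 135/1312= 0.10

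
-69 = -69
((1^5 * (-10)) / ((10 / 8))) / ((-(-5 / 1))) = -8 / 5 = -1.60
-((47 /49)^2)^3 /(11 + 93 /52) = -560519197108 /9204455988665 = -0.06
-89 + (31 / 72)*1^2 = -6377 / 72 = -88.57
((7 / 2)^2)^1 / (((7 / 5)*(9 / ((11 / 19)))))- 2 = -983 / 684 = -1.44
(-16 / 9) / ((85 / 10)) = -32 / 153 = -0.21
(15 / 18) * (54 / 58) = 45 / 58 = 0.78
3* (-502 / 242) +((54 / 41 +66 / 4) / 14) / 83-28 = -394394263 / 11529364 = -34.21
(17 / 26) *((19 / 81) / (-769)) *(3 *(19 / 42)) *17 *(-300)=2608225 / 1889433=1.38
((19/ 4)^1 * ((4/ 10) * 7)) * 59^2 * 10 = 462973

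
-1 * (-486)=486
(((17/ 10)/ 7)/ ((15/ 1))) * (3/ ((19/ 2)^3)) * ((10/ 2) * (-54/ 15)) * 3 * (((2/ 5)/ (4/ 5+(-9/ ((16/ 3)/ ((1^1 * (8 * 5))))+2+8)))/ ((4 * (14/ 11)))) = 748/ 176447775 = 0.00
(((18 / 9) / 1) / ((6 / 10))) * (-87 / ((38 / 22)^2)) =-35090 / 361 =-97.20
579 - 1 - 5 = 573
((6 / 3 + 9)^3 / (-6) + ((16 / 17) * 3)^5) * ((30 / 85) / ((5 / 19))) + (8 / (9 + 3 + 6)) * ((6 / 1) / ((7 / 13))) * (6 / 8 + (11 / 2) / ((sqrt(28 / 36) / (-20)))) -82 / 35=-11440 * sqrt(7) / 49 -9371035187 / 168962983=-673.16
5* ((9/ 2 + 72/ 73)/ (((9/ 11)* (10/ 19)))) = 18601/ 292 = 63.70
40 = 40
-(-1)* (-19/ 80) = -19/ 80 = -0.24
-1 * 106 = -106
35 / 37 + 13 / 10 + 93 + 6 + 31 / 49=1847059 / 18130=101.88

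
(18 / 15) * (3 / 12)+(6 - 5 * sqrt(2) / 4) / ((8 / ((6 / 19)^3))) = 22197 / 68590 - 135 * sqrt(2) / 27436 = 0.32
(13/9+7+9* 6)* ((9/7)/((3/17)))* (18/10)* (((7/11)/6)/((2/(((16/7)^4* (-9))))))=-1408794624/132055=-10668.24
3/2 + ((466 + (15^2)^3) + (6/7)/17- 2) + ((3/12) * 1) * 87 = 5422169455/476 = 11391112.30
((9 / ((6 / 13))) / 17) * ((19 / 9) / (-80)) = -247 / 8160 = -0.03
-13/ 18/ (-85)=13/ 1530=0.01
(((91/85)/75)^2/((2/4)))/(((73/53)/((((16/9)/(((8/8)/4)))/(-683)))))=-56178304/18236708296875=-0.00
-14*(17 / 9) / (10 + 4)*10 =-170 / 9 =-18.89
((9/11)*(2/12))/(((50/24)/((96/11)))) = 1728/3025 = 0.57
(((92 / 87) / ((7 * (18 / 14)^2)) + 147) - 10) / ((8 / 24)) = 966083 / 2349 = 411.27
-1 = -1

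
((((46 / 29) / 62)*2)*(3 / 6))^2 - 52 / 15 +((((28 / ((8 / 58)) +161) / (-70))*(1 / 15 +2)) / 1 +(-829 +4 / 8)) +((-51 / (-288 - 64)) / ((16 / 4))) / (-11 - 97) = -863066477778161 / 1024152307200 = -842.71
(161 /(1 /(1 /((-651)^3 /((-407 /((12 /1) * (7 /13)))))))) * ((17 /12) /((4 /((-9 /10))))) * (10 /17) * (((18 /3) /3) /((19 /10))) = -608465 /83871913104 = -0.00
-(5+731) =-736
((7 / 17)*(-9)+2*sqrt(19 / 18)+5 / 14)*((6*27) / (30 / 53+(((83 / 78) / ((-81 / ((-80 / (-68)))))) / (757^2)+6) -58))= 6193848733404111 / 587238063737584 -44038238589657*sqrt(38) / 41945575981256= 4.08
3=3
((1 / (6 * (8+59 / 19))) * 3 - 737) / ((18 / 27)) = -932985 / 844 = -1105.43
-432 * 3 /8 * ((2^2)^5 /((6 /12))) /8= -41472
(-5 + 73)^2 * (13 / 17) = 3536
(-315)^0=1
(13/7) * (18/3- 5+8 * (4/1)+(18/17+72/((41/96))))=1836159/4879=376.34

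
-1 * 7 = -7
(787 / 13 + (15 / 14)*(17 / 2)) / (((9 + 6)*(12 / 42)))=25351 / 1560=16.25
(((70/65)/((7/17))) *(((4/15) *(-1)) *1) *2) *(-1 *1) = 272/195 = 1.39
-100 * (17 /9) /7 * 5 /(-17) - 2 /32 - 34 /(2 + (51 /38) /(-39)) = -9223541 /978768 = -9.42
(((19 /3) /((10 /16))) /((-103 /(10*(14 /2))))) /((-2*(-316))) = -266 /24411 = -0.01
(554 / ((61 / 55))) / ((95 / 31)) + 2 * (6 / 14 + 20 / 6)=4150316 / 24339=170.52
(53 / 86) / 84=53 / 7224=0.01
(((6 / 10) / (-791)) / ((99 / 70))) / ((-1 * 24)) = 1 / 44748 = 0.00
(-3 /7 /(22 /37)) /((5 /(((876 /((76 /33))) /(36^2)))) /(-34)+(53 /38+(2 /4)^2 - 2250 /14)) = 5234538 /1158854755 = 0.00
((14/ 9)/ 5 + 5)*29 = 6931/ 45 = 154.02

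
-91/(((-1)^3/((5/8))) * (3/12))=455/2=227.50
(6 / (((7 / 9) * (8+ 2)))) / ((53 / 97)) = 1.41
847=847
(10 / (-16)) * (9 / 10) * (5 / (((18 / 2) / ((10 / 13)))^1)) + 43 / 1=4447 / 104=42.76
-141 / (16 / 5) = -44.06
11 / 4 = 2.75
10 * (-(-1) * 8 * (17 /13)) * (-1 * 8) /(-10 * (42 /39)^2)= 3536 /49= 72.16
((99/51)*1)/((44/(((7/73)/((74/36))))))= 189/91834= 0.00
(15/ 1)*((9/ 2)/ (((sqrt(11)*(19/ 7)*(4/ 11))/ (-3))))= -2835*sqrt(11)/ 152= -61.86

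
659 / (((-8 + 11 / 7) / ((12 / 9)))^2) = 516656 / 18225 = 28.35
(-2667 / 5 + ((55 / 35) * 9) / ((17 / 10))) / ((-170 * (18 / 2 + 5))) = 312423 / 1416100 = 0.22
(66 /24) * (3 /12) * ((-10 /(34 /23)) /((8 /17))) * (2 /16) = -1.24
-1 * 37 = -37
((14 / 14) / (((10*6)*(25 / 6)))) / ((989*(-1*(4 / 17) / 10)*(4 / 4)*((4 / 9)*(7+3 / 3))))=-153 / 3164800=-0.00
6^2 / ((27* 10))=2 / 15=0.13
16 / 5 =3.20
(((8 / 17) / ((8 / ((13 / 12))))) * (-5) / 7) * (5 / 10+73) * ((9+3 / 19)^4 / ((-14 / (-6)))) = -22343006790 / 2215457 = -10085.06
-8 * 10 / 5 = -16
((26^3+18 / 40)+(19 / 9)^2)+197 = 28800209 / 1620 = 17777.91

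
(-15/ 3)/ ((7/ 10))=-50/ 7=-7.14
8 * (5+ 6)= 88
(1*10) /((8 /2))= 2.50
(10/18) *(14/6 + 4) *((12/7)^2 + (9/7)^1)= 2185/147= 14.86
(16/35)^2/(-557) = -256/682325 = -0.00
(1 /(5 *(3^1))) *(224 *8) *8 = 14336 /15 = 955.73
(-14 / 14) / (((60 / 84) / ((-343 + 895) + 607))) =-8113 / 5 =-1622.60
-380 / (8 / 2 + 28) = -95 / 8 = -11.88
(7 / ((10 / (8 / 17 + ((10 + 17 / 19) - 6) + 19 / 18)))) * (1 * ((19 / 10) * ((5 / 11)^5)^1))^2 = 387892421875 / 63494815423248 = 0.01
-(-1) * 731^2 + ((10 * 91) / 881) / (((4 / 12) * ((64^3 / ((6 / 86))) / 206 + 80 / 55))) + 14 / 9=26270003759091943 / 49161385800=534362.56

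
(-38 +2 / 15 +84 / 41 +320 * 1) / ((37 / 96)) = 5592704 / 7585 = 737.34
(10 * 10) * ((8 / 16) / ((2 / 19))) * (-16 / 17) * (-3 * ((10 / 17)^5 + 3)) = 99398218800 / 24137569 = 4117.99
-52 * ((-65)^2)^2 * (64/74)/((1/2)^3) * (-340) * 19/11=3771680047174.45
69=69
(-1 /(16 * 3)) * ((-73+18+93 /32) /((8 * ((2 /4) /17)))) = 28339 /6144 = 4.61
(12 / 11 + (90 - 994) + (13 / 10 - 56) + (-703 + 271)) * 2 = -152857 / 55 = -2779.22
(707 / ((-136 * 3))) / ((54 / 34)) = -707 / 648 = -1.09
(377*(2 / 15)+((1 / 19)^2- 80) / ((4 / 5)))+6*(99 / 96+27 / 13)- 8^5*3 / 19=-5862468083 / 1126320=-5204.98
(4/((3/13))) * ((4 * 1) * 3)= 208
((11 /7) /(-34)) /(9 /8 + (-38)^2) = -4 /125069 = -0.00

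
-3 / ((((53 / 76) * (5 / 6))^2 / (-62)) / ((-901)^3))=-10070829961344 / 25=-402833198453.76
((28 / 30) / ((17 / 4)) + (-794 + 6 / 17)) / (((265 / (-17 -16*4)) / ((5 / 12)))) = 455229 / 4505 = 101.05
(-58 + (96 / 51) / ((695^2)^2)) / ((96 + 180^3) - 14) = -115023383258109 / 11565962122048485625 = -0.00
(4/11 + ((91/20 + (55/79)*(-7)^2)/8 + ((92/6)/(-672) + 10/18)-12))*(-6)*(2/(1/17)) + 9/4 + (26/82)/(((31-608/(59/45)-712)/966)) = 287745968093641/224592389560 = 1281.19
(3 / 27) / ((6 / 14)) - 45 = -44.74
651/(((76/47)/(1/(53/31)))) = 948507/4028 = 235.48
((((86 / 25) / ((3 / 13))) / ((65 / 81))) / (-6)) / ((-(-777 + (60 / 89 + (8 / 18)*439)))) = -0.01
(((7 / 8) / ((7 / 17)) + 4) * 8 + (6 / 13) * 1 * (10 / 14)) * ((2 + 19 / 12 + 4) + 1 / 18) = 1234475 / 3276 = 376.82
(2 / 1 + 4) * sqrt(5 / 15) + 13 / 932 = 13 / 932 + 2 * sqrt(3) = 3.48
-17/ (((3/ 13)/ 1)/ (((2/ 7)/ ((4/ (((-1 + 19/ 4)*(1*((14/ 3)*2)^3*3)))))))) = -48128.89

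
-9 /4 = -2.25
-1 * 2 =-2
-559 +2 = -557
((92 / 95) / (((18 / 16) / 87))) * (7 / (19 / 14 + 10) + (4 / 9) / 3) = 23350336 / 407835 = 57.25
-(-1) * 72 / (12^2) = 1 / 2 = 0.50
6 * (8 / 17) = 48 / 17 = 2.82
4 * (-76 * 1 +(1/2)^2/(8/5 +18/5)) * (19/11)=-150081/286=-524.76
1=1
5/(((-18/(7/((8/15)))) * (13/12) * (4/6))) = -525/104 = -5.05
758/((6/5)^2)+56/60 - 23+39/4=92533/180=514.07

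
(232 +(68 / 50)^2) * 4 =584624 / 625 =935.40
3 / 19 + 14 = 269 / 19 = 14.16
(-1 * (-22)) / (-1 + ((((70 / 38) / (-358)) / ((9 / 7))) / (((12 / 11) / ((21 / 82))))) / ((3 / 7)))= -1325247264 / 60370567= -21.95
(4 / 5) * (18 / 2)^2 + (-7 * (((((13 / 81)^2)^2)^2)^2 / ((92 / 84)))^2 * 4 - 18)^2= 933606343720141419880164432778922972829737058464519007840991879561933658451962135857067016771160220234958069358872350674815893144 / 2401250884053861676646513263889235106468278853648740895352388004526279296344843777788017042089826372727981376329181763391088405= 388.80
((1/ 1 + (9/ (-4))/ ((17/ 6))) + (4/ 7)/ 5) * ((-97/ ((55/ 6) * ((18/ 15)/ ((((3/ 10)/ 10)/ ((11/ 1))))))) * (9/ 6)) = -332613/ 28798000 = -0.01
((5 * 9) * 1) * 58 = 2610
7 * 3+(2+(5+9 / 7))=205 / 7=29.29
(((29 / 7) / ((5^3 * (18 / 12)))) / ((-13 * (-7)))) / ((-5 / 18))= -348 / 398125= -0.00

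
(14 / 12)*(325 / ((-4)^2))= 2275 / 96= 23.70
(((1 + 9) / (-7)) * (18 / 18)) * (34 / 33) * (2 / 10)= -68 / 231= -0.29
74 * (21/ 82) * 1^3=777/ 41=18.95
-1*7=-7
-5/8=-0.62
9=9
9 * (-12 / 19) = -108 / 19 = -5.68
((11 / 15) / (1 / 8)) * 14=1232 / 15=82.13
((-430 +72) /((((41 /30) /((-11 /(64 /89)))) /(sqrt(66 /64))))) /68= 2628615*sqrt(66) /356864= 59.84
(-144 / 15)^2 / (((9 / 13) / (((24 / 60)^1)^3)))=26624 / 3125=8.52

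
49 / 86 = 0.57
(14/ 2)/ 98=1/ 14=0.07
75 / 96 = 25 / 32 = 0.78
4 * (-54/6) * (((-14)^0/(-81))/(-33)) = -4/297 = -0.01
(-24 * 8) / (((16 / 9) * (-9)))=12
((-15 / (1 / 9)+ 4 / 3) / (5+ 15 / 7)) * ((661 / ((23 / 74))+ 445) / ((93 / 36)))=-332062486 / 17825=-18629.03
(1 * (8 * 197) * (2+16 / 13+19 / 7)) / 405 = 23.13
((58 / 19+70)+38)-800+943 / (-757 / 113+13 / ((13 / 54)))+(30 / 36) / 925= -15082976927 / 22545210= -669.01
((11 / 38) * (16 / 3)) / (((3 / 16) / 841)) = 1184128 / 171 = 6924.73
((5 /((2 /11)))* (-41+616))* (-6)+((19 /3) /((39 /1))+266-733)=-11154995 /117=-95341.84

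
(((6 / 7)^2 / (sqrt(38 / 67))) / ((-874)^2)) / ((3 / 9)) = 27 * sqrt(2546) / 355584278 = 0.00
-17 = -17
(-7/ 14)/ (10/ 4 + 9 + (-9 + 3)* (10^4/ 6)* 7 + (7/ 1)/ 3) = 3/ 419917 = 0.00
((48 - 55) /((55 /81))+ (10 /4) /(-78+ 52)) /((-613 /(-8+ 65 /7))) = 267831 /12272260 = 0.02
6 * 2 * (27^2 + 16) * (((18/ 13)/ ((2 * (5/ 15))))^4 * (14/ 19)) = 66515155560/ 542659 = 122572.66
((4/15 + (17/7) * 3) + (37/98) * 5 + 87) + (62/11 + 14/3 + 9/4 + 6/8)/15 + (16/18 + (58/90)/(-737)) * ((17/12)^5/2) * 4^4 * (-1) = -580507375517/1053055080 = -551.26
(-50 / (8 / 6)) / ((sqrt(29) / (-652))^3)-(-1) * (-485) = -485 + 10393792800 * sqrt(29) / 841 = 66553958.76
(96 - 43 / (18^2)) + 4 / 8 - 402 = -99025 / 324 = -305.63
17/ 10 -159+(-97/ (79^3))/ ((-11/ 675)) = -8530399067/ 54234290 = -157.29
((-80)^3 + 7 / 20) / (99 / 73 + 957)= -249173163 / 466400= -534.25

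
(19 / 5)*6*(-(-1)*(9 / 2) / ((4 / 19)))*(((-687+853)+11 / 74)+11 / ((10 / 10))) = 127773423 / 1480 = 86333.39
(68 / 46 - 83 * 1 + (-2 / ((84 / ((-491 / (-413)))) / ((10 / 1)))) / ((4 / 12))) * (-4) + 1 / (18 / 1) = 329.54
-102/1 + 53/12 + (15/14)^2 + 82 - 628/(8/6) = -71359/147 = -485.44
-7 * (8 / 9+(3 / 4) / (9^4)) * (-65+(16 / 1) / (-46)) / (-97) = -9091313 / 2168532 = -4.19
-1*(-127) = 127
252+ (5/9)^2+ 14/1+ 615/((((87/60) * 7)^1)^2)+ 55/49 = 912591994/3337929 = 273.40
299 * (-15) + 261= -4224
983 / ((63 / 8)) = 7864 / 63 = 124.83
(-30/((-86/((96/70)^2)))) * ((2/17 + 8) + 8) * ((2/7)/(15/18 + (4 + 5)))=22726656/73966235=0.31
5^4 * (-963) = -601875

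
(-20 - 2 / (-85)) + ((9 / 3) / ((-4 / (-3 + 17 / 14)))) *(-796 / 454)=-12061113 / 540260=-22.32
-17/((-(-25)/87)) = -1479/25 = -59.16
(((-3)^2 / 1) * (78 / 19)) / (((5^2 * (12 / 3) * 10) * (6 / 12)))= 351 / 4750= 0.07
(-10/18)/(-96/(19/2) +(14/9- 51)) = 95/10183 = 0.01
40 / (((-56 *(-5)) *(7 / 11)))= 11 / 49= 0.22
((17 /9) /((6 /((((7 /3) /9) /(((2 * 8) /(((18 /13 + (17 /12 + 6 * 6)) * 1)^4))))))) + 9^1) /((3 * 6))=159870218828276231 /248684321193984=642.86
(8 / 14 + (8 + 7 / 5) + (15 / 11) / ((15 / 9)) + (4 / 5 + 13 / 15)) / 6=14387 / 6930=2.08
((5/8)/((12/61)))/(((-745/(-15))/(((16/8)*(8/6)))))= 305/1788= 0.17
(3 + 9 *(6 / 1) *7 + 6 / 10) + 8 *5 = 2108 / 5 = 421.60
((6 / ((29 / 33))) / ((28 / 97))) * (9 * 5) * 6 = 1296405 / 203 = 6386.23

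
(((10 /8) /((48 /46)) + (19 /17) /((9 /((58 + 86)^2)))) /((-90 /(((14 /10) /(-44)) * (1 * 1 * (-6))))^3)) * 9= -1442126693 /6516576000000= -0.00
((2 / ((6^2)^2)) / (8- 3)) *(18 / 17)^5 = 2916 / 7099285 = 0.00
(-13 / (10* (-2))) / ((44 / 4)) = 13 / 220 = 0.06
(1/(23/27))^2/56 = 729/29624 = 0.02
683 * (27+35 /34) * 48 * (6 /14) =393821.24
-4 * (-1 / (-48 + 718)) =2 / 335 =0.01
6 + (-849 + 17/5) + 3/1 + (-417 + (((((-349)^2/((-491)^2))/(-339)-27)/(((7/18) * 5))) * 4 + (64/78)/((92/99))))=-372971556237796/285089131145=-1308.26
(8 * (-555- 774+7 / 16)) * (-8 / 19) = 85028 / 19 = 4475.16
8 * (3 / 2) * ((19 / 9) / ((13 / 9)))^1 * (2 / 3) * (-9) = -1368 / 13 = -105.23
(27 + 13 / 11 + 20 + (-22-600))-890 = -1463.82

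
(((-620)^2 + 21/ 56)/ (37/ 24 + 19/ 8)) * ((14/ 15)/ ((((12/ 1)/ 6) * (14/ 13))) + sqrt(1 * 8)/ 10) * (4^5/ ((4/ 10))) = 2361755904 * sqrt(2)/ 47 + 5117137792/ 47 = 179939681.33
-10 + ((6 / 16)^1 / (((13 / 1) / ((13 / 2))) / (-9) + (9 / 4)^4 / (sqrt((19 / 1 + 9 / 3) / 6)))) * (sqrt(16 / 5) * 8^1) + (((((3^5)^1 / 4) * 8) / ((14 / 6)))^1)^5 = 155713536 * sqrt(5) / 52287348095 + 1632586752 * sqrt(165) / 52287348095 + 6588516226860698 / 16807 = 392010247329.54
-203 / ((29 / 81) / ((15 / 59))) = -8505 / 59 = -144.15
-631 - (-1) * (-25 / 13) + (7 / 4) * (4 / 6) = -49277 / 78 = -631.76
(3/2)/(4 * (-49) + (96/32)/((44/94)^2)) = -726/88237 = -0.01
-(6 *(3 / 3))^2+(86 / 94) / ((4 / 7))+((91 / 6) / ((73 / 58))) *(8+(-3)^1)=1064387 / 41172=25.85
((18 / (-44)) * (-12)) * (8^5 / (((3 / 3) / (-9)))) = -15925248 / 11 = -1447749.82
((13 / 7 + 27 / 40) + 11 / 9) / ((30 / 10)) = 9461 / 7560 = 1.25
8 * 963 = 7704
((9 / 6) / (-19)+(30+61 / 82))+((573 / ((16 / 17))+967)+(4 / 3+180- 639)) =42956333 / 37392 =1148.81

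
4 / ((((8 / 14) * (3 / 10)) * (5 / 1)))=4.67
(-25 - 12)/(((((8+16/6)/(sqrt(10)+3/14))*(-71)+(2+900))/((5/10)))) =-59660613/2758151692 - 6178704*sqrt(10)/3447689615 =-0.03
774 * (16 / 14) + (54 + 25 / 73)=479785 / 511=938.91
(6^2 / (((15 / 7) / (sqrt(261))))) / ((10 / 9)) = 244.27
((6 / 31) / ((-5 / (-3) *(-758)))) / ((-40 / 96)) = 108 / 293725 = 0.00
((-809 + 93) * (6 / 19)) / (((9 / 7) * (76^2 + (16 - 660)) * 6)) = -1253 / 219393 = -0.01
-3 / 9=-0.33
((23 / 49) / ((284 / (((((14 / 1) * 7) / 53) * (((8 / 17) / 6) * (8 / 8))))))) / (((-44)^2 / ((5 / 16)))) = 115 / 2972348544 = 0.00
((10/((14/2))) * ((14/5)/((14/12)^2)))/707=144/34643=0.00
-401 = -401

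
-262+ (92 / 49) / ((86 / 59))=-260.71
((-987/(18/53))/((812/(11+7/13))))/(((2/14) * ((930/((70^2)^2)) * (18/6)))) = -261663981250/105183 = -2487702.21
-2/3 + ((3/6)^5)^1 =-61/96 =-0.64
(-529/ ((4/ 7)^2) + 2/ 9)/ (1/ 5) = -1166285/ 144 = -8099.20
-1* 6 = -6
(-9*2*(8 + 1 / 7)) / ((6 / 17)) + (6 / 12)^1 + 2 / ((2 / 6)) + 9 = -5597 / 14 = -399.79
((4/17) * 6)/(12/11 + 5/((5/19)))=264/3757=0.07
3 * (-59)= -177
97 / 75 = 1.29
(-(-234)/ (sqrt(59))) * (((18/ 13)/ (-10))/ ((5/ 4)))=-648 * sqrt(59)/ 1475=-3.37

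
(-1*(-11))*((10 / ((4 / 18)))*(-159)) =-78705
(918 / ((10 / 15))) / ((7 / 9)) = 12393 / 7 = 1770.43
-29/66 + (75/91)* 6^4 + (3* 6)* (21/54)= 6454603/6006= 1074.69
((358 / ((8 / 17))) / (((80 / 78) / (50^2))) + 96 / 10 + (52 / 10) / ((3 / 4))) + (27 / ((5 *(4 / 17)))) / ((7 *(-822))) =106698991411 / 57540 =1854344.65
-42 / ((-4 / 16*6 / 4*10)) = 56 / 5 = 11.20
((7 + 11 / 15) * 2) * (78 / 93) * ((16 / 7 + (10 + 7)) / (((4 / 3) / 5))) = 203580 / 217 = 938.16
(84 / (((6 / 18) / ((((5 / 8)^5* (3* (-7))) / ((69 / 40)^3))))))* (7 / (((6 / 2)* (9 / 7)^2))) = -6565234375 / 47305296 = -138.78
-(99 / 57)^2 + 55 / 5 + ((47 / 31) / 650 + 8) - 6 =72637567 / 7274150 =9.99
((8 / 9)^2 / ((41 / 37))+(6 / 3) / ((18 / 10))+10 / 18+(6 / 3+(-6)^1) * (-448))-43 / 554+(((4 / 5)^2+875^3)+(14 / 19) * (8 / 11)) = 6440065109679640921 / 9613132650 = 669923670.48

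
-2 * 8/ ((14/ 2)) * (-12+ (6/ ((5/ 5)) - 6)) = 192/ 7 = 27.43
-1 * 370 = -370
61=61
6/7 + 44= 314/7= 44.86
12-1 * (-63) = 75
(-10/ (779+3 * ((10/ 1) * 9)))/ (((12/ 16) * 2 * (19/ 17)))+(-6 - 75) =-4843573/ 59793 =-81.01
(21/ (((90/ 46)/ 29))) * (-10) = -9338/ 3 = -3112.67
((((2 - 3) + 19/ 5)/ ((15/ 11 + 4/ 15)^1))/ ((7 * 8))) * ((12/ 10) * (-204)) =-10098/ 1345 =-7.51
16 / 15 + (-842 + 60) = -11714 / 15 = -780.93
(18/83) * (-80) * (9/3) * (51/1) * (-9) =1982880/83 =23890.12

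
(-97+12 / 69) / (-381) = 2227 / 8763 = 0.25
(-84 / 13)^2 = 7056 / 169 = 41.75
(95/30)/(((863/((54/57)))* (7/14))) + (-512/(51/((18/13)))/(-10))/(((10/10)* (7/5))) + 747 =748.00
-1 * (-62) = 62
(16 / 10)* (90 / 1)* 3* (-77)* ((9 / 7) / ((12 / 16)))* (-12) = 684288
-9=-9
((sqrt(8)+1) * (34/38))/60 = 0.06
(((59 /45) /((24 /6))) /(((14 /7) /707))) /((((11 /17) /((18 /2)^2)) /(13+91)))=82967157 /55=1508493.76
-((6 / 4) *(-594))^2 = -793881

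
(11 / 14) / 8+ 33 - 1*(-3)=4043 / 112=36.10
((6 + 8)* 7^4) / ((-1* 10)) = -16807 / 5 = -3361.40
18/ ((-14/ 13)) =-117/ 7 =-16.71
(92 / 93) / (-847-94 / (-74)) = -851 / 727539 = -0.00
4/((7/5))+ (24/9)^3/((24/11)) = 6548/567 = 11.55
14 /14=1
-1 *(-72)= 72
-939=-939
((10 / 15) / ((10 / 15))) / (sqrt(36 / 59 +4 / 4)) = sqrt(5605) / 95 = 0.79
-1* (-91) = 91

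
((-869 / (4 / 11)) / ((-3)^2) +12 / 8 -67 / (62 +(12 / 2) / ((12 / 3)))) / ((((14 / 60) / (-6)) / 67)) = 58000895 / 127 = 456699.96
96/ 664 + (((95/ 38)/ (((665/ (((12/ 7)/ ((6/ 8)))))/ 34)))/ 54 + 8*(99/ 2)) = 826515848/ 2086371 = 396.15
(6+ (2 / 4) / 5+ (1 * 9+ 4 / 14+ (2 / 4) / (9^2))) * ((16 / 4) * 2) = 349088 / 2835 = 123.14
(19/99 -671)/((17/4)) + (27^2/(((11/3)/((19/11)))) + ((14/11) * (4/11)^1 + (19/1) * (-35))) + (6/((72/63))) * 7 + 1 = -32672569/74052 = -441.21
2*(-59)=-118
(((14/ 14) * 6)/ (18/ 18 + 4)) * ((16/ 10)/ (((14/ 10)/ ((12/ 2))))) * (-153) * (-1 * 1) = 44064/ 35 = 1258.97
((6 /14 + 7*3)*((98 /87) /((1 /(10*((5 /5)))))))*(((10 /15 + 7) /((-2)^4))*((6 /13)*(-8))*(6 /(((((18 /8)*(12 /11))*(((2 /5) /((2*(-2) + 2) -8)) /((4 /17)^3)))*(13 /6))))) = 11334400000 /72235839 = 156.91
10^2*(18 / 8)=225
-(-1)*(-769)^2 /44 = 591361 /44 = 13440.02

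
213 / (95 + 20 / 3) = 639 / 305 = 2.10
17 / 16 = 1.06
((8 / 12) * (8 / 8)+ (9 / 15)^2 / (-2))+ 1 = 223 / 150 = 1.49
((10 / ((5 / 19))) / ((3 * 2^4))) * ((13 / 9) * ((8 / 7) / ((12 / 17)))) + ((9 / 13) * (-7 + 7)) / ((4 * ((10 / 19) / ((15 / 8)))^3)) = 4199 / 2268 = 1.85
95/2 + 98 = 145.50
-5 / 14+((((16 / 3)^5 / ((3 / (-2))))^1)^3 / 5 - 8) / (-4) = 32281802173545071563 / 27119434230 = 1190356771.45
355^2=126025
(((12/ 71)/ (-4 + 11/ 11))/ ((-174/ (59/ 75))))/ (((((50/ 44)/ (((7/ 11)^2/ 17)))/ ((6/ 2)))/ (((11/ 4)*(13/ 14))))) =5369/ 131261250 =0.00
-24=-24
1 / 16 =0.06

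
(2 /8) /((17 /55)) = 55 /68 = 0.81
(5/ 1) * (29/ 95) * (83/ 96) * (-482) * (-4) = 580087/ 228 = 2544.24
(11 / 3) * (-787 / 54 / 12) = -8657 / 1944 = -4.45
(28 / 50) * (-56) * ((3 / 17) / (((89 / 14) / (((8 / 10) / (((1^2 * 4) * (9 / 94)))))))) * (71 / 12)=-18313456 / 1702125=-10.76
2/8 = 1/4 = 0.25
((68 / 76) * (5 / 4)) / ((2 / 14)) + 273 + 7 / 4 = 5369 / 19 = 282.58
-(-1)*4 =4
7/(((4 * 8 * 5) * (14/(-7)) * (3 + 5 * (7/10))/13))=-7/160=-0.04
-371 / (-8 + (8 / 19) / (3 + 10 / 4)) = 77539 / 1656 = 46.82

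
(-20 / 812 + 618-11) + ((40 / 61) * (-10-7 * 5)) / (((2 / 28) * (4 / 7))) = -115.98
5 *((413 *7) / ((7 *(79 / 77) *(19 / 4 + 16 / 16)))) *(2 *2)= 2544080 / 1817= 1400.15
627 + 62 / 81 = 50849 / 81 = 627.77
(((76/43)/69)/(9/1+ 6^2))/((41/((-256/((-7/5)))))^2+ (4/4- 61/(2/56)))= -0.00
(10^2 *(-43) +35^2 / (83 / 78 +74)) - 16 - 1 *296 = -5381542 / 1171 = -4595.68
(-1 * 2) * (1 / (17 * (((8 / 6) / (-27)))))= 81 / 34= 2.38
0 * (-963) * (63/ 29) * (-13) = 0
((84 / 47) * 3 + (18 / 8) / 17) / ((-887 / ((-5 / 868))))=87795 / 2460651536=0.00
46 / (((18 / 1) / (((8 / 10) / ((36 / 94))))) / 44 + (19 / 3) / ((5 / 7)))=1426920 / 281119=5.08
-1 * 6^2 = -36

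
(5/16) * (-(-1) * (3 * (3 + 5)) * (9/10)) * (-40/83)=-270/83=-3.25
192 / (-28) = -48 / 7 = -6.86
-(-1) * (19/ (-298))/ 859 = -19/ 255982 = -0.00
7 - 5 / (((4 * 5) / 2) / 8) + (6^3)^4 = 2176782339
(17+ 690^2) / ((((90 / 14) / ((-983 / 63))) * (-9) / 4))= 1872092044 / 3645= 513605.50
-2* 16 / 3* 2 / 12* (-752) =12032 / 9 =1336.89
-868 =-868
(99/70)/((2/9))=891/140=6.36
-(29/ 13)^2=-4.98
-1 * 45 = -45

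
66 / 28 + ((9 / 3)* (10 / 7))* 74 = 639 / 2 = 319.50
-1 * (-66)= 66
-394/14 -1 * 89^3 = -4934980/7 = -704997.14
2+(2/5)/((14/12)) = 2.34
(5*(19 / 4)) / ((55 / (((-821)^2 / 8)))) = 12806779 / 352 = 36382.89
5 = 5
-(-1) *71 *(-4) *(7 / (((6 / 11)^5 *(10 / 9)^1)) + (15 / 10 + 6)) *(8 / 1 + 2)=-84643147 / 216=-391866.42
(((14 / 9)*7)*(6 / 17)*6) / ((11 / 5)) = 1960 / 187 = 10.48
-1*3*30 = -90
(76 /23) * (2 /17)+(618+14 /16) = 619.26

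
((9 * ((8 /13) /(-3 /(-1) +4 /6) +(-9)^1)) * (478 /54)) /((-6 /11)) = 100619 /78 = 1289.99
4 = 4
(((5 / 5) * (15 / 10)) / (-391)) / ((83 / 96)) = -144 / 32453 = -0.00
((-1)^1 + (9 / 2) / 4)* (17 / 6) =17 / 48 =0.35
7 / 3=2.33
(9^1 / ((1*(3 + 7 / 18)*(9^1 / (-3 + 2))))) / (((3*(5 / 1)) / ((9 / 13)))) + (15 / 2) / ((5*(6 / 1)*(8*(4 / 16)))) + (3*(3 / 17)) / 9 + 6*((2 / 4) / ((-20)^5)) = 7342439557 / 43139200000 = 0.17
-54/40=-27/20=-1.35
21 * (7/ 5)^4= 50421/ 625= 80.67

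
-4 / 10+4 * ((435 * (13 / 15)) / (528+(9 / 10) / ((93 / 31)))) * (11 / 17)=649778 / 449055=1.45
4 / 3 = 1.33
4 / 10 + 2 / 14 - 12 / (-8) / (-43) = 1529 / 3010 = 0.51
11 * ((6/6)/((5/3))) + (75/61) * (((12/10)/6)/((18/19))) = 12553/1830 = 6.86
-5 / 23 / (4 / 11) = -55 / 92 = -0.60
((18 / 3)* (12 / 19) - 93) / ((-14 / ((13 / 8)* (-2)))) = -22035 / 1064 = -20.71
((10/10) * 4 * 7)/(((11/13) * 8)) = 91/22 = 4.14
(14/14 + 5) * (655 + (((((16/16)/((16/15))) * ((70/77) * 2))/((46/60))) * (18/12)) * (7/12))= 3941.67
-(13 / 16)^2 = -169 / 256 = -0.66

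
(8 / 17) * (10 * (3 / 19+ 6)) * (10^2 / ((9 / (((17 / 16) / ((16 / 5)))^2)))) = 690625 / 19456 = 35.50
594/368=297/184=1.61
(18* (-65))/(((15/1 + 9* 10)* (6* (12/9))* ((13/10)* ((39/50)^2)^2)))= -15625000/5398029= -2.89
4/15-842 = -12626/15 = -841.73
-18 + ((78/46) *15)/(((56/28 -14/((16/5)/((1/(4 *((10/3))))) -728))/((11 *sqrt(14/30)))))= -18 + 441012 *sqrt(105)/47771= 76.60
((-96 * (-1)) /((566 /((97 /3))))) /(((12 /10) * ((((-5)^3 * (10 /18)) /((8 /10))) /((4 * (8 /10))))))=-148992 /884375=-0.17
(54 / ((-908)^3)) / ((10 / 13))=-0.00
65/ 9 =7.22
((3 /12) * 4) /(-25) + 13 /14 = 311 /350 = 0.89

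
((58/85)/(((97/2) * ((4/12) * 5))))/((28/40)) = 696/57715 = 0.01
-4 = -4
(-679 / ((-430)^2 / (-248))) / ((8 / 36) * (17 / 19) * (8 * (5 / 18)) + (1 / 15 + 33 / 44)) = 259155288 / 358123565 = 0.72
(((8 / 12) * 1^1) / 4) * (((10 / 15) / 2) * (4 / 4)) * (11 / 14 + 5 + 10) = 221 / 252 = 0.88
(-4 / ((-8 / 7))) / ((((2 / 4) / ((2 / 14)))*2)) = 1 / 2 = 0.50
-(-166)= 166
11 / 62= 0.18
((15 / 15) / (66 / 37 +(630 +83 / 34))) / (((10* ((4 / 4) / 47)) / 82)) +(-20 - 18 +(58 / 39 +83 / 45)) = -15897669833 / 466745175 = -34.06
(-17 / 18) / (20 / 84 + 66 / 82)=-4879 / 5388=-0.91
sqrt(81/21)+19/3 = 3*sqrt(21)/7+19/3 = 8.30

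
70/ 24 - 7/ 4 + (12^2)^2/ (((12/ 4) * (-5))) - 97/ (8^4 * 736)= -62459151791/ 45219840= -1381.23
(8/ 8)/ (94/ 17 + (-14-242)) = -17/ 4258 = -0.00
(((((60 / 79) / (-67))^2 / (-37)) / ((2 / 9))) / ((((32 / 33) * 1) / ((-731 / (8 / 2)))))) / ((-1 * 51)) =-957825 / 16585382608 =-0.00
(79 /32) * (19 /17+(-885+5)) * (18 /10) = -10623051 /2720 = -3905.53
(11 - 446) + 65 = -370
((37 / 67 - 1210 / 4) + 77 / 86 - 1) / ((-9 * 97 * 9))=290071 / 7545339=0.04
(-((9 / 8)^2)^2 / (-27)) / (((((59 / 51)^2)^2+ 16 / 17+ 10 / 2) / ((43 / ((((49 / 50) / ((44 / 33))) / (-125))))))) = -73634984634375 / 1312368684032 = -56.11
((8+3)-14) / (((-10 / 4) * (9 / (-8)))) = -16 / 15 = -1.07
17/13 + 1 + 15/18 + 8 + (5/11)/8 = 38431/3432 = 11.20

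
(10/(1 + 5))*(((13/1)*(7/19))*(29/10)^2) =76531/1140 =67.13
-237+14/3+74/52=-18011/78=-230.91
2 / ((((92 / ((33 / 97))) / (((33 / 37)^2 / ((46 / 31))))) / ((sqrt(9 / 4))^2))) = 10026423 / 1123959952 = 0.01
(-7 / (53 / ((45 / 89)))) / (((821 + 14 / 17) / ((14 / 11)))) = -24990 / 241637759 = -0.00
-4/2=-2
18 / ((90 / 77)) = 77 / 5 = 15.40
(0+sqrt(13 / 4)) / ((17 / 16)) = 8 * sqrt(13) / 17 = 1.70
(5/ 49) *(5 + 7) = 60/ 49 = 1.22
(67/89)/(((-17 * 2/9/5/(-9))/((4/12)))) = 9045/3026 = 2.99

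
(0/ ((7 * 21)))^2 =0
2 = 2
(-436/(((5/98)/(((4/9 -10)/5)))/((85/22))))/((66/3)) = 15617084/5445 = 2868.15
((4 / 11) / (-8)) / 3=-1 / 66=-0.02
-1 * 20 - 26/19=-406/19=-21.37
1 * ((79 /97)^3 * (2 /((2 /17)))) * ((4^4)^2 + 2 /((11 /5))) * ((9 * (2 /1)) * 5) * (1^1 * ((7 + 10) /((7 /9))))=83203726089756060 /70275821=1183959502.80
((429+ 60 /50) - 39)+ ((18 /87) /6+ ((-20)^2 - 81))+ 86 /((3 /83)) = 1343962 /435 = 3089.57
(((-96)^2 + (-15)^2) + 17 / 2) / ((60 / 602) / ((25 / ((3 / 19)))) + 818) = 540416905 / 46781456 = 11.55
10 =10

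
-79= -79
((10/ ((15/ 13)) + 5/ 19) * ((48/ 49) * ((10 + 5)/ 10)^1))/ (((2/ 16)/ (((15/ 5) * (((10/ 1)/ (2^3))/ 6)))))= 61080/ 931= 65.61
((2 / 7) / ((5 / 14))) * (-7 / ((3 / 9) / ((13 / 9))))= -364 / 15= -24.27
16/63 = 0.25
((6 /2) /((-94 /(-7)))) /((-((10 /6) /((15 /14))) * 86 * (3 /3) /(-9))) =243 /16168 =0.02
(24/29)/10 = 12/145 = 0.08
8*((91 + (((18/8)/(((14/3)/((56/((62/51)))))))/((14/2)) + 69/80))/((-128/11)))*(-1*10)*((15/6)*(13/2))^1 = 1179616295/111104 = 10617.23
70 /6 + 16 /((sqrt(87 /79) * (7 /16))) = 35 /3 + 256 * sqrt(6873) /609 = 46.52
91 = 91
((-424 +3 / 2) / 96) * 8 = -845 / 24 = -35.21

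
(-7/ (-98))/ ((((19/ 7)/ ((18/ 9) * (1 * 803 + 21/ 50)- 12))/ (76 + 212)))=5741424/ 475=12087.21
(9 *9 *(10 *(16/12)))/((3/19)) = 6840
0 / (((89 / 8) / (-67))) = 0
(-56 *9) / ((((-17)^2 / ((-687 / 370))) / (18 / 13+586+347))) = 3025.61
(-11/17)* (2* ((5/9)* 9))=-110/17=-6.47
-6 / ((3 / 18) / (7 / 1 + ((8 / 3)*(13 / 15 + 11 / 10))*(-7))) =1069.60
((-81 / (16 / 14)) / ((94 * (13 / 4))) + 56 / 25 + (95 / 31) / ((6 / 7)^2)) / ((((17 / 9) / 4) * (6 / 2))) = 105335356 / 24149775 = 4.36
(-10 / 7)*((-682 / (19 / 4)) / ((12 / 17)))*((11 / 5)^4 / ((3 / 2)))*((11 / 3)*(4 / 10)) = 14937802352 / 2244375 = 6655.66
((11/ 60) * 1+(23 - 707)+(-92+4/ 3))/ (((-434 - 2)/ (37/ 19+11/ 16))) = 4.68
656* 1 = 656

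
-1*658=-658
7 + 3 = 10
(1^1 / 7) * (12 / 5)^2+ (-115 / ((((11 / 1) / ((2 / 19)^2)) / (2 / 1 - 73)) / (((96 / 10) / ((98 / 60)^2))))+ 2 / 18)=65494619963 / 2145233475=30.53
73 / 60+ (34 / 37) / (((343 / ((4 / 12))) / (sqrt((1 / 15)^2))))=555893 / 456876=1.22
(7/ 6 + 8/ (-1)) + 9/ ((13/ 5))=-263/ 78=-3.37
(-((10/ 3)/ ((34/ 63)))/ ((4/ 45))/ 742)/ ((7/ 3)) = -2025/ 50456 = -0.04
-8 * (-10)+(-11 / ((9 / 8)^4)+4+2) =519190 / 6561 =79.13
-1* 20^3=-8000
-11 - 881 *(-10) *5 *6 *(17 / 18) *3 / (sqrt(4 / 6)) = -11 + 374425 *sqrt(6) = 917139.20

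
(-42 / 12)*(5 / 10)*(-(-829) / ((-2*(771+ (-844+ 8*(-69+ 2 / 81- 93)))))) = -67149 / 126712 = -0.53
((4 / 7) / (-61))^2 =16 / 182329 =0.00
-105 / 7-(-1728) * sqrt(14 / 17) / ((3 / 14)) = -15 + 8064 * sqrt(238) / 17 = 7302.96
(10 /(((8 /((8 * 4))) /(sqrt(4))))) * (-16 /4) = -320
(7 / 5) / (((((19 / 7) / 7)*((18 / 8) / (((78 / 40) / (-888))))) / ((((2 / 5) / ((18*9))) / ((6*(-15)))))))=4459 / 46123830000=0.00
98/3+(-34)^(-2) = 113291/3468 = 32.67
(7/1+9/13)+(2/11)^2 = 12152/1573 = 7.73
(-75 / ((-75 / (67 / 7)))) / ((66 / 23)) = 1541 / 462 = 3.34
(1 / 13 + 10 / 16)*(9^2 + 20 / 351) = 2076923 / 36504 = 56.90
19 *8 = 152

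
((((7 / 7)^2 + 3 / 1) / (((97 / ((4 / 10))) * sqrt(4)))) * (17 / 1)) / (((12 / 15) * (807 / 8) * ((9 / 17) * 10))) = 1156 / 3522555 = 0.00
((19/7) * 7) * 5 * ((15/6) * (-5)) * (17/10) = -8075/4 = -2018.75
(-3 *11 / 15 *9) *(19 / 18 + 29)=-5951 / 10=-595.10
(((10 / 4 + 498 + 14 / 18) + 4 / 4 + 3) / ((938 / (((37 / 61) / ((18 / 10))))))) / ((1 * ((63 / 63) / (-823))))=-1384759225 / 9269316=-149.39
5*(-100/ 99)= -500/ 99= -5.05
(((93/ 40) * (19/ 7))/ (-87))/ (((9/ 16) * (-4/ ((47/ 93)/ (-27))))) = -893/ 1479870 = -0.00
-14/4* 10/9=-35/9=-3.89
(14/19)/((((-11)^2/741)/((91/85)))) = 4.83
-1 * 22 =-22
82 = 82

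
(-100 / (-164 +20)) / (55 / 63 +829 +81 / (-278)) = 24325 / 29058586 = 0.00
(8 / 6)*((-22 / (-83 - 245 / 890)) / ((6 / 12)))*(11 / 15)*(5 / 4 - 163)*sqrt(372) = -111480688*sqrt(93) / 667035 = -1611.73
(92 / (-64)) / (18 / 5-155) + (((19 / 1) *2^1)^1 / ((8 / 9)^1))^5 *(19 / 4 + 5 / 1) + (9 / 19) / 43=3526655964308505169 / 2533249024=1392147369.21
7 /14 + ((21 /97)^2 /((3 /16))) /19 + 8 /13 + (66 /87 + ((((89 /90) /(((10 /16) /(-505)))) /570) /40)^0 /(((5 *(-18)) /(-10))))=2424184813 /1213140006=2.00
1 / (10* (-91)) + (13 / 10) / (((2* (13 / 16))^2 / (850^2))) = 323679999 / 910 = 355692.31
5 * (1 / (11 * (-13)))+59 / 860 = 4137 / 122980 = 0.03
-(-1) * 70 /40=7 /4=1.75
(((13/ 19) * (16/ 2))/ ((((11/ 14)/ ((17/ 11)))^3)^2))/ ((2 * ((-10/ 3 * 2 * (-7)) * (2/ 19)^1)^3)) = 1049063958406737/ 784607094180250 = 1.34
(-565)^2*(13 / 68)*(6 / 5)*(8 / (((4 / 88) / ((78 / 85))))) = 11827717.04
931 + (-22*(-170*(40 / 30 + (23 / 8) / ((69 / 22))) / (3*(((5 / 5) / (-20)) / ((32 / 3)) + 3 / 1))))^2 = 877894.37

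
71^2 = 5041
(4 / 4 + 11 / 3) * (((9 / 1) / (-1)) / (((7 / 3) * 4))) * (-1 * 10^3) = 4500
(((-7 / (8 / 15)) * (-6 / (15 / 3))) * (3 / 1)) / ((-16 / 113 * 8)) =-21357 / 512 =-41.71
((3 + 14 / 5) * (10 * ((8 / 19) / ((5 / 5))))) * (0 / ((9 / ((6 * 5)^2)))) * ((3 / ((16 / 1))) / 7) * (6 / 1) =0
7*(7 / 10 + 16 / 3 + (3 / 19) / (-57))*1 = 42.21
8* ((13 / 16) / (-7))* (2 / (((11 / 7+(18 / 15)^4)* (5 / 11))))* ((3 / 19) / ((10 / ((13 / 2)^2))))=-1812525 / 2423944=-0.75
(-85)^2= 7225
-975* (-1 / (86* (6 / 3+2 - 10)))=-325 / 172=-1.89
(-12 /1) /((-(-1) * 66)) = -2 /11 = -0.18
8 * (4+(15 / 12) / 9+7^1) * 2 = 1604 / 9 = 178.22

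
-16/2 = -8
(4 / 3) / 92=1 / 69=0.01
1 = 1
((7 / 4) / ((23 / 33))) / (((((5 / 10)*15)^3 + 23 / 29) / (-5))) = -66990 / 2255357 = -0.03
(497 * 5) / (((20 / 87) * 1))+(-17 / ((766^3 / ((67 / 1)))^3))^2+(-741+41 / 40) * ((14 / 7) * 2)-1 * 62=321000298164921059856519570733963231686639711482044494173 / 41218089481040474566988266432194152646319533731348480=7787.85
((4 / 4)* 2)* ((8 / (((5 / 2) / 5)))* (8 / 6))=128 / 3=42.67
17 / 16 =1.06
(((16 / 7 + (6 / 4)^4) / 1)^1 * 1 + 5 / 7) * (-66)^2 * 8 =280962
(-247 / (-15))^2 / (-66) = -61009 / 14850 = -4.11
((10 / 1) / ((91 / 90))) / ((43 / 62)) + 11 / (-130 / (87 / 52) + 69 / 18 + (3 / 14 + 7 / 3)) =799134671 / 56652414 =14.11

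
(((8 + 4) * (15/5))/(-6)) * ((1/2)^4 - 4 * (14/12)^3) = 2717/72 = 37.74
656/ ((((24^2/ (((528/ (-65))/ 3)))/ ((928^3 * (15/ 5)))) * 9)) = -821492004.90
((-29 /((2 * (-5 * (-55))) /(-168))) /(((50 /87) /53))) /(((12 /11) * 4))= 936033 /5000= 187.21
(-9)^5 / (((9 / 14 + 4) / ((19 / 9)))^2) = -51581124 / 4225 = -12208.55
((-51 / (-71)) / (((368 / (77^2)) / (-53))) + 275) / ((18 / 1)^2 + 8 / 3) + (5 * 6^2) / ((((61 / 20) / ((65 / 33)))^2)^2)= 30.27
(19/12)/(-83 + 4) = -19/948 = -0.02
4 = 4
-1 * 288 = -288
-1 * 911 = -911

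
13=13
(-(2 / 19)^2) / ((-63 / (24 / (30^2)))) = 8 / 1705725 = 0.00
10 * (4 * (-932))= -37280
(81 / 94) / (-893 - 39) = -81 / 87608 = -0.00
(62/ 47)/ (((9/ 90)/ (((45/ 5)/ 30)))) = 186/ 47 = 3.96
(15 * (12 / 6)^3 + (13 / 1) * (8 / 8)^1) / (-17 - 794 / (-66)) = -4389 / 164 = -26.76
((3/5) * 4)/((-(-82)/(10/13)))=12/533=0.02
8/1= 8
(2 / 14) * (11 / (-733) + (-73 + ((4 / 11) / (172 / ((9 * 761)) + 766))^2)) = -44563760357769518748 / 4272359026558589659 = -10.43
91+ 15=106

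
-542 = -542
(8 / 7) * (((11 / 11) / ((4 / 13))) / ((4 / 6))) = 39 / 7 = 5.57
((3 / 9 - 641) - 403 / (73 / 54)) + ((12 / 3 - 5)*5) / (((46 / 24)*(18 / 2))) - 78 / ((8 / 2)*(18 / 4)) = -4751903 / 5037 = -943.40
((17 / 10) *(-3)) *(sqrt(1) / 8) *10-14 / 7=-67 / 8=-8.38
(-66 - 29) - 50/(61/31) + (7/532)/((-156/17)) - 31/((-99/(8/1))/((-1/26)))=-2876050237/23866128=-120.51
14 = 14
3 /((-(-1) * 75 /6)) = 6 /25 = 0.24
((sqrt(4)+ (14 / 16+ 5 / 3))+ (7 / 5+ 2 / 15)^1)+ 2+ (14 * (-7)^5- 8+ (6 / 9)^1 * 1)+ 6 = -28234951 / 120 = -235291.26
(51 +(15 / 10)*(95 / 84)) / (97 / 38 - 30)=-56069 / 29204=-1.92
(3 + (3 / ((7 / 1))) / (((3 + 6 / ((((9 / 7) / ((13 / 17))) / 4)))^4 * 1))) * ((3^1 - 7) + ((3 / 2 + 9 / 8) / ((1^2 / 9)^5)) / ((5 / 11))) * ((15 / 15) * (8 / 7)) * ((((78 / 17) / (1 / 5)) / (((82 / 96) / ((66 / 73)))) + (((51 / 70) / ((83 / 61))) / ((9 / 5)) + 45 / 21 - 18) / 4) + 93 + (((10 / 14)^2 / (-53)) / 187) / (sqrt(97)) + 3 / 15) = 2897310016545518911143468165751 / 21815817554997468951725 - 862805812679081595480 * sqrt(97) / 1390544860074089834807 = 132807760.97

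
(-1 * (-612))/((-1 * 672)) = -51/56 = -0.91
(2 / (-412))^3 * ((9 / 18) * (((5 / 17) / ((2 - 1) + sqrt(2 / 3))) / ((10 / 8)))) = -0.00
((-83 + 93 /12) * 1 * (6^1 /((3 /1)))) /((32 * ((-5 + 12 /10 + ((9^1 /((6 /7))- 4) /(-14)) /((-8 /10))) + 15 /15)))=10535 /4972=2.12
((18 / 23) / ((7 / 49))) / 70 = 9 / 115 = 0.08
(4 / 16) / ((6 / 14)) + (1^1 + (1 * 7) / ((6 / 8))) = 131 / 12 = 10.92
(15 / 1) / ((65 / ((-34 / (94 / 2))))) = -102 / 611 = -0.17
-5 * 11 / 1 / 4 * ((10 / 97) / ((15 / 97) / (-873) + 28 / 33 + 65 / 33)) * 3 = -2640825 / 1749964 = -1.51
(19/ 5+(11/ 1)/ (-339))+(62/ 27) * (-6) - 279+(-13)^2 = -120.01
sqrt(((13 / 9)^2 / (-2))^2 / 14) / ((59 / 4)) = 169*sqrt(14) / 33453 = 0.02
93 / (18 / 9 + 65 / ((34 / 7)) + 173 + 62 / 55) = 0.49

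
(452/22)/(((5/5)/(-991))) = -223966/11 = -20360.55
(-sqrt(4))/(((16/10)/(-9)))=45/4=11.25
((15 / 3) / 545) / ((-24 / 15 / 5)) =-25 / 872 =-0.03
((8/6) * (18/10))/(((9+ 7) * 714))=1/4760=0.00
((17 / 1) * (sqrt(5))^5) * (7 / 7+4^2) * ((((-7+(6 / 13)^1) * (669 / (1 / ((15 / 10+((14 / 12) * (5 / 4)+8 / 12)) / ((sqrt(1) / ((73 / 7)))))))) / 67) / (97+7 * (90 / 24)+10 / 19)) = -16525604466375 * sqrt(5) / 114708958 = -322140.27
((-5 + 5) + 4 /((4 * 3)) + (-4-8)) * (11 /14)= -55 /6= -9.17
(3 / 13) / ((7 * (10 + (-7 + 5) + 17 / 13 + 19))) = 3 / 2576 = 0.00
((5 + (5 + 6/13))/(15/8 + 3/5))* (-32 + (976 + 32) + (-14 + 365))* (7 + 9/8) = 45573.74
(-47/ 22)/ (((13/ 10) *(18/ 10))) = -1175/ 1287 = -0.91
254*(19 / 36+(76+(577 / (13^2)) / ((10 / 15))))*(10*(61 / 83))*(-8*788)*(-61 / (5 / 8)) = 11838865347928832 / 126243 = 93778390468.61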